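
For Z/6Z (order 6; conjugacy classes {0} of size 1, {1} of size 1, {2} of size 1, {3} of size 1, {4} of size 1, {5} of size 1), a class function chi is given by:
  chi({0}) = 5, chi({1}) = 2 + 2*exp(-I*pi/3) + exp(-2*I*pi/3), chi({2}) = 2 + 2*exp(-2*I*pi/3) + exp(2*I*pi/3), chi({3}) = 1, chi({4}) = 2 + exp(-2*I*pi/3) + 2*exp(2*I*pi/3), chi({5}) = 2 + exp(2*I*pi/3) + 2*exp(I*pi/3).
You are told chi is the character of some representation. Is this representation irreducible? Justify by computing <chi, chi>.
Not irreducible (reducible): <chi, chi> = 9 > 1.

Argument: <chi, chi> = (1/|G|) sum_C |C| * |chi(C)|^2 = (1/6)[1*|5|^2 + 1*|2 + 2*exp(-I*pi/3) + exp(-2*I*pi/3)|^2 + 1*|2 + 2*exp(-2*I*pi/3) + exp(2*I*pi/3)|^2 + 1*|1|^2 + 1*|2 + exp(-2*I*pi/3) + 2*exp(2*I*pi/3)|^2 + 1*|2 + exp(2*I*pi/3) + 2*exp(I*pi/3)|^2]
  = (1/6)[(25) + (13) + (1) + (1) + (1) + (13)] = 54/6 = 9.
(Exp terms are combined using exp(i*s)*conj(exp(i*t)) = exp(i*(s-t)), and sums of them are collapsed using the identity that for every m > 1 the m distinct m-th roots of unity sum to 0, e.g. 1 + exp(2*I*pi/3) + exp(-2*I*pi/3) = 0.)
A character is irreducible iff <chi, chi> = 1, so this representation is reducible.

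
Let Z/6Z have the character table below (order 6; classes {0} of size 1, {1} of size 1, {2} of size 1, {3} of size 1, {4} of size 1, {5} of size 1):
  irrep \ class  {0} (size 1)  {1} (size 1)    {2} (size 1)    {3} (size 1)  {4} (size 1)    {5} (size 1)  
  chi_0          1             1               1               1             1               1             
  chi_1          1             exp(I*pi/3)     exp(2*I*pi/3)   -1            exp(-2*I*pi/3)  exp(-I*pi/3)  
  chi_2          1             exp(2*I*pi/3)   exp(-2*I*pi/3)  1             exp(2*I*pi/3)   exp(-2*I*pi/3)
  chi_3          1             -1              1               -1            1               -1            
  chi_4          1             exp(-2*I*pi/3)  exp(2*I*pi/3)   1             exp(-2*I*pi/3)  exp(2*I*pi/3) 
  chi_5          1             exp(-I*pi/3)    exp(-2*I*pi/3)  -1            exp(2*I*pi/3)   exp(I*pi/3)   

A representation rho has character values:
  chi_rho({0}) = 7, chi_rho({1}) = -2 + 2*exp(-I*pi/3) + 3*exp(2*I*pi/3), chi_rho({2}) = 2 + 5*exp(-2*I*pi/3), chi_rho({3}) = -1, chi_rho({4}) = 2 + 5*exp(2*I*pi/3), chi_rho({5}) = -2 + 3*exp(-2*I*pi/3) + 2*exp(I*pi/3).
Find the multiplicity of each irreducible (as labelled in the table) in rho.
Multiplicities: chi_0: 0, chi_1: 0, chi_2: 3, chi_3: 2, chi_4: 0, chi_5: 2.

Reasoning: Use <chi_rho, chi> = (1/|G|) sum_C |C| * chi_rho(C) * conj(chi(C)) with |G| = 6 for each irreducible chi in the table:
  <chi_rho, chi_0> = (1/6)[1*(7)*conj(1) + 1*(-2 + 2*exp(-I*pi/3) + 3*exp(2*I*pi/3))*conj(1) + 1*(2 + 5*exp(-2*I*pi/3))*conj(1) + 1*(-1)*conj(1) + 1*(2 + 5*exp(2*I*pi/3))*conj(1) + 1*(-2 + 3*exp(-2*I*pi/3) + 2*exp(I*pi/3))*conj(1)]
      = (1/6)[(7) + (-2 + 2*exp(-I*pi/3) + 3*exp(2*I*pi/3)) + (2 + 5*exp(-2*I*pi/3)) + (-1) + (2 + 5*exp(2*I*pi/3)) + (-2 + 3*exp(-2*I*pi/3) + 2*exp(I*pi/3))] = 0/6 = 0
  <chi_rho, chi_1> = (1/6)[1*(7)*conj(1) + 1*(-2 + 2*exp(-I*pi/3) + 3*exp(2*I*pi/3))*conj(exp(I*pi/3)) + 1*(2 + 5*exp(-2*I*pi/3))*conj(exp(2*I*pi/3)) + 1*(-1)*conj(-1) + 1*(2 + 5*exp(2*I*pi/3))*conj(exp(-2*I*pi/3)) + 1*(-2 + 3*exp(-2*I*pi/3) + 2*exp(I*pi/3))*conj(exp(-I*pi/3))]
      = (1/6)[(7) + (2*exp(-2*I*pi/3) - 2*exp(-I*pi/3) + 3*exp(I*pi/3)) + (2*exp(-2*I*pi/3) + 5*exp(2*I*pi/3)) + (1) + (5*exp(-2*I*pi/3) + 2*exp(2*I*pi/3)) + (3*exp(-I*pi/3) - 2*exp(I*pi/3) + 2*exp(2*I*pi/3))] = 0/6 = 0
  <chi_rho, chi_2> = (1/6)[1*(7)*conj(1) + 1*(-2 + 2*exp(-I*pi/3) + 3*exp(2*I*pi/3))*conj(exp(2*I*pi/3)) + 1*(2 + 5*exp(-2*I*pi/3))*conj(exp(-2*I*pi/3)) + 1*(-1)*conj(1) + 1*(2 + 5*exp(2*I*pi/3))*conj(exp(2*I*pi/3)) + 1*(-2 + 3*exp(-2*I*pi/3) + 2*exp(I*pi/3))*conj(exp(-2*I*pi/3))]
      = (1/6)[(7) + (1 - 2*exp(-2*I*pi/3)) + (5 + 2*exp(2*I*pi/3)) + (-1) + (5 + 2*exp(-2*I*pi/3)) + (1 - 2*exp(2*I*pi/3))] = 18/6 = 3
  <chi_rho, chi_3> = (1/6)[1*(7)*conj(1) + 1*(-2 + 2*exp(-I*pi/3) + 3*exp(2*I*pi/3))*conj(-1) + 1*(2 + 5*exp(-2*I*pi/3))*conj(1) + 1*(-1)*conj(-1) + 1*(2 + 5*exp(2*I*pi/3))*conj(1) + 1*(-2 + 3*exp(-2*I*pi/3) + 2*exp(I*pi/3))*conj(-1)]
      = (1/6)[(7) + (2 - 3*exp(2*I*pi/3) - 2*exp(-I*pi/3)) + (2 + 5*exp(-2*I*pi/3)) + (1) + (2 + 5*exp(2*I*pi/3)) + (2 - 2*exp(I*pi/3) - 3*exp(-2*I*pi/3))] = 12/6 = 2
  <chi_rho, chi_4> = (1/6)[1*(7)*conj(1) + 1*(-2 + 2*exp(-I*pi/3) + 3*exp(2*I*pi/3))*conj(exp(-2*I*pi/3)) + 1*(2 + 5*exp(-2*I*pi/3))*conj(exp(2*I*pi/3)) + 1*(-1)*conj(1) + 1*(2 + 5*exp(2*I*pi/3))*conj(exp(-2*I*pi/3)) + 1*(-2 + 3*exp(-2*I*pi/3) + 2*exp(I*pi/3))*conj(exp(2*I*pi/3))]
      = (1/6)[(7) + (3*exp(-2*I*pi/3) - 2*exp(2*I*pi/3) + 2*exp(I*pi/3)) + (2*exp(-2*I*pi/3) + 5*exp(2*I*pi/3)) + (-1) + (5*exp(-2*I*pi/3) + 2*exp(2*I*pi/3)) + (2*exp(-I*pi/3) - 2*exp(-2*I*pi/3) + 3*exp(2*I*pi/3))] = 0/6 = 0
  <chi_rho, chi_5> = (1/6)[1*(7)*conj(1) + 1*(-2 + 2*exp(-I*pi/3) + 3*exp(2*I*pi/3))*conj(exp(-I*pi/3)) + 1*(2 + 5*exp(-2*I*pi/3))*conj(exp(-2*I*pi/3)) + 1*(-1)*conj(-1) + 1*(2 + 5*exp(2*I*pi/3))*conj(exp(2*I*pi/3)) + 1*(-2 + 3*exp(-2*I*pi/3) + 2*exp(I*pi/3))*conj(exp(I*pi/3))]
      = (1/6)[(7) + (-1 - 2*exp(I*pi/3)) + (5 + 2*exp(2*I*pi/3)) + (1) + (5 + 2*exp(-2*I*pi/3)) + (-1 - 2*exp(-I*pi/3))] = 12/6 = 2
(Exp terms are combined using exp(i*s)*conj(exp(i*t)) = exp(i*(s-t)), and sums of them are collapsed using the identity that for every m > 1 the m distinct m-th roots of unity sum to 0, e.g. 1 + exp(2*I*pi/3) + exp(-2*I*pi/3) = 0.)
Dimension check: dim(rho) = sum (mult * dim) = 0*1 + 0*1 + 3*1 + 2*1 + 0*1 + 2*1 = 7 = chi_rho(e) = 7.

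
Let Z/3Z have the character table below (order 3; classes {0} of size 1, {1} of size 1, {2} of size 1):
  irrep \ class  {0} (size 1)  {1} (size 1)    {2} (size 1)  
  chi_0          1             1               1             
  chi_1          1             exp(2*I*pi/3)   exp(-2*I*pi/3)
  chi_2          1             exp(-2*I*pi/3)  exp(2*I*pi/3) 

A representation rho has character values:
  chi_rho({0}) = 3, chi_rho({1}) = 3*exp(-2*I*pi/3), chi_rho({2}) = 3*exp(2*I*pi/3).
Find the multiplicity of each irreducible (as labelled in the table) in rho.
Multiplicities: chi_0: 0, chi_1: 0, chi_2: 3.

Explanation: Use <chi_rho, chi> = (1/|G|) sum_C |C| * chi_rho(C) * conj(chi(C)) with |G| = 3 for each irreducible chi in the table:
  <chi_rho, chi_0> = (1/3)[1*(3)*conj(1) + 1*(3*exp(-2*I*pi/3))*conj(1) + 1*(3*exp(2*I*pi/3))*conj(1)]
      = (1/3)[(3) + (3*exp(-2*I*pi/3)) + (3*exp(2*I*pi/3))] = 0/3 = 0
  <chi_rho, chi_1> = (1/3)[1*(3)*conj(1) + 1*(3*exp(-2*I*pi/3))*conj(exp(2*I*pi/3)) + 1*(3*exp(2*I*pi/3))*conj(exp(-2*I*pi/3))]
      = (1/3)[(3) + (3*exp(2*I*pi/3)) + (3*exp(-2*I*pi/3))] = 0/3 = 0
  <chi_rho, chi_2> = (1/3)[1*(3)*conj(1) + 1*(3*exp(-2*I*pi/3))*conj(exp(-2*I*pi/3)) + 1*(3*exp(2*I*pi/3))*conj(exp(2*I*pi/3))]
      = (1/3)[(3) + (3) + (3)] = 9/3 = 3
(Exp terms are combined using exp(i*s)*conj(exp(i*t)) = exp(i*(s-t)), and sums of them are collapsed using the identity that for every m > 1 the m distinct m-th roots of unity sum to 0, e.g. 1 + exp(2*I*pi/3) + exp(-2*I*pi/3) = 0.)
Dimension check: dim(rho) = sum (mult * dim) = 0*1 + 0*1 + 3*1 = 3 = chi_rho(e) = 3.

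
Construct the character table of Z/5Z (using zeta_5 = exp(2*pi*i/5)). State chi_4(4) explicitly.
Character table of Z/5Z (irreps indexed chi_0,...,chi_4 with chi_k(m) = zeta_5^(k*m), zeta_5 = exp(2*pi*i/5)):
  irrep \ class  {0} (size 1)  {1} (size 1)    {2} (size 1)    {3} (size 1)    {4} (size 1)  
  chi_0          1             1               1               1               1             
  chi_1          1             exp(2*I*pi/5)   exp(4*I*pi/5)   exp(-4*I*pi/5)  exp(-2*I*pi/5)
  chi_2          1             exp(4*I*pi/5)   exp(-2*I*pi/5)  exp(2*I*pi/5)   exp(-4*I*pi/5)
  chi_3          1             exp(-4*I*pi/5)  exp(2*I*pi/5)   exp(-2*I*pi/5)  exp(4*I*pi/5) 
  chi_4          1             exp(-2*I*pi/5)  exp(-4*I*pi/5)  exp(4*I*pi/5)   exp(2*I*pi/5) 

Spot check: chi_4(4) = zeta_5^(4*4) = zeta_5^16 = exp(2*I*pi/5).

Argument: Z/5Z is abelian, so all 5 irreducible complex representations are 1-dimensional. They are given by chi_k(m) = zeta_5^(k*m) for k = 0,...,4. Row orthogonality: sum_m chi_k(m) conj(chi_l(m)) = 5 * [k = l].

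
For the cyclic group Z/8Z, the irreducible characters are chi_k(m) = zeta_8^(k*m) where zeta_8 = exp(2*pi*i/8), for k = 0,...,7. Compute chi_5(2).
chi_5(2) = zeta_8^10 = I

Explanation: chi_5(2) = zeta_8^(5*2) = zeta_8^10. Since zeta_8^8 = 1, this equals zeta_8^2 = exp(2*pi*i*2/8) = I.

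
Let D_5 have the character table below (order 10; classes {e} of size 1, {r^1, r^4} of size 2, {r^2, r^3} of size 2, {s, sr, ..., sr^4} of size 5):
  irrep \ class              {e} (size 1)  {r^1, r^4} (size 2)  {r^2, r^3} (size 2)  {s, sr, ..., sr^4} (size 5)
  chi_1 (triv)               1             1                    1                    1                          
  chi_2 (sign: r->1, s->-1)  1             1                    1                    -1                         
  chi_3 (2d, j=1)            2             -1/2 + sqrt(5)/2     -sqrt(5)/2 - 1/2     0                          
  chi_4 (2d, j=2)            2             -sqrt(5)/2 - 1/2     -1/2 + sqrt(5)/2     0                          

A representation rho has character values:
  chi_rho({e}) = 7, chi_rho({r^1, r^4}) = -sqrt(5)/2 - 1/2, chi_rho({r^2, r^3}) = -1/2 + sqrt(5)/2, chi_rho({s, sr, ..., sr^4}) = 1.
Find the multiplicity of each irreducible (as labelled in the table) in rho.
Multiplicities: chi_1: 1, chi_2: 0, chi_3: 1, chi_4: 2.

Solution. Use <chi_rho, chi> = (1/|G|) sum_C |C| * chi_rho(C) * conj(chi(C)) with |G| = 10 for each irreducible chi in the table:
  <chi_rho, chi_1> = (1/10)[1*(7)*conj(1) + 2*(-sqrt(5)/2 - 1/2)*conj(1) + 2*(-1/2 + sqrt(5)/2)*conj(1) + 5*(1)*conj(1)]
      = (1/10)[(7) + (-sqrt(5) - 1) + (-1 + sqrt(5)) + (5)] = 10/10 = 1
  <chi_rho, chi_2> = (1/10)[1*(7)*conj(1) + 2*(-sqrt(5)/2 - 1/2)*conj(1) + 2*(-1/2 + sqrt(5)/2)*conj(1) + 5*(1)*conj(-1)]
      = (1/10)[(7) + (-sqrt(5) - 1) + (-1 + sqrt(5)) + (-5)] = 0/10 = 0
  <chi_rho, chi_3> = (1/10)[1*(7)*conj(2) + 2*(-sqrt(5)/2 - 1/2)*conj(-1/2 + sqrt(5)/2) + 2*(-1/2 + sqrt(5)/2)*conj(-sqrt(5)/2 - 1/2) + 5*(1)*conj(0)]
      = (1/10)[(14) + (-2) + (-2) + (0)] = 10/10 = 1
  <chi_rho, chi_4> = (1/10)[1*(7)*conj(2) + 2*(-sqrt(5)/2 - 1/2)*conj(-sqrt(5)/2 - 1/2) + 2*(-1/2 + sqrt(5)/2)*conj(-1/2 + sqrt(5)/2) + 5*(1)*conj(0)]
      = (1/10)[(14) + (sqrt(5) + 3) + (3 - sqrt(5)) + (0)] = 20/10 = 2
Dimension check: dim(rho) = sum (mult * dim) = 1*1 + 0*1 + 1*2 + 2*2 = 7 = chi_rho(e) = 7.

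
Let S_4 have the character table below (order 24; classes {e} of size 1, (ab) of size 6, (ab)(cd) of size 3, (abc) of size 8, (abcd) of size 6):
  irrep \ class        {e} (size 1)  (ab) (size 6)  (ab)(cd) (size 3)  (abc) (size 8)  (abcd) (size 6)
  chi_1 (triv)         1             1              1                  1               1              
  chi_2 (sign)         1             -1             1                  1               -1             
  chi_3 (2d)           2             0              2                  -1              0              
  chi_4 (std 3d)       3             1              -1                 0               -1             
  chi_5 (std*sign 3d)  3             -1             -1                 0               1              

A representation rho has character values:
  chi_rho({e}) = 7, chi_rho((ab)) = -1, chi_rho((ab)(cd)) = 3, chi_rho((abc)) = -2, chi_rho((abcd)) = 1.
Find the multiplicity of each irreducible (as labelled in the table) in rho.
Multiplicities: chi_1: 0, chi_2: 0, chi_3: 2, chi_4: 0, chi_5: 1.

Derivation: Use <chi_rho, chi> = (1/|G|) sum_C |C| * chi_rho(C) * conj(chi(C)) with |G| = 24 for each irreducible chi in the table:
  <chi_rho, chi_1> = (1/24)[1*(7)*conj(1) + 6*(-1)*conj(1) + 3*(3)*conj(1) + 8*(-2)*conj(1) + 6*(1)*conj(1)]
      = (1/24)[(7) + (-6) + (9) + (-16) + (6)] = 0/24 = 0
  <chi_rho, chi_2> = (1/24)[1*(7)*conj(1) + 6*(-1)*conj(-1) + 3*(3)*conj(1) + 8*(-2)*conj(1) + 6*(1)*conj(-1)]
      = (1/24)[(7) + (6) + (9) + (-16) + (-6)] = 0/24 = 0
  <chi_rho, chi_3> = (1/24)[1*(7)*conj(2) + 6*(-1)*conj(0) + 3*(3)*conj(2) + 8*(-2)*conj(-1) + 6*(1)*conj(0)]
      = (1/24)[(14) + (0) + (18) + (16) + (0)] = 48/24 = 2
  <chi_rho, chi_4> = (1/24)[1*(7)*conj(3) + 6*(-1)*conj(1) + 3*(3)*conj(-1) + 8*(-2)*conj(0) + 6*(1)*conj(-1)]
      = (1/24)[(21) + (-6) + (-9) + (0) + (-6)] = 0/24 = 0
  <chi_rho, chi_5> = (1/24)[1*(7)*conj(3) + 6*(-1)*conj(-1) + 3*(3)*conj(-1) + 8*(-2)*conj(0) + 6*(1)*conj(1)]
      = (1/24)[(21) + (6) + (-9) + (0) + (6)] = 24/24 = 1
Dimension check: dim(rho) = sum (mult * dim) = 0*1 + 0*1 + 2*2 + 0*3 + 1*3 = 7 = chi_rho(e) = 7.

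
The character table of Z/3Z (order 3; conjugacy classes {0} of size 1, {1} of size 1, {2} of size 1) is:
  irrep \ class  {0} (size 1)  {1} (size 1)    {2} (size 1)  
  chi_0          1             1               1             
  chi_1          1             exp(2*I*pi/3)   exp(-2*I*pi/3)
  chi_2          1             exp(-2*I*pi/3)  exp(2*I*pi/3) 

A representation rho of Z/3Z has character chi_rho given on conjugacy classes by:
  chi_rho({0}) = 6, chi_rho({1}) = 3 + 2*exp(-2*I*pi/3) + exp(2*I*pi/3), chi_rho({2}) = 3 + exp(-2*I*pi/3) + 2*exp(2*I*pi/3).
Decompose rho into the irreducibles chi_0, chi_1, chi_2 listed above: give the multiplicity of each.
Multiplicities: chi_0: 3, chi_1: 1, chi_2: 2.

Use <chi_rho, chi> = (1/|G|) sum_C |C| * chi_rho(C) * conj(chi(C)) with |G| = 3 for each irreducible chi in the table:
  <chi_rho, chi_0> = (1/3)[1*(6)*conj(1) + 1*(3 + 2*exp(-2*I*pi/3) + exp(2*I*pi/3))*conj(1) + 1*(3 + exp(-2*I*pi/3) + 2*exp(2*I*pi/3))*conj(1)]
      = (1/3)[(6) + (3 + 2*exp(-2*I*pi/3) + exp(2*I*pi/3)) + (3 + exp(-2*I*pi/3) + 2*exp(2*I*pi/3))] = 9/3 = 3
  <chi_rho, chi_1> = (1/3)[1*(6)*conj(1) + 1*(3 + 2*exp(-2*I*pi/3) + exp(2*I*pi/3))*conj(exp(2*I*pi/3)) + 1*(3 + exp(-2*I*pi/3) + 2*exp(2*I*pi/3))*conj(exp(-2*I*pi/3))]
      = (1/3)[(6) + (1 + 3*exp(-2*I*pi/3) + 2*exp(2*I*pi/3)) + (1 + 2*exp(-2*I*pi/3) + 3*exp(2*I*pi/3))] = 3/3 = 1
  <chi_rho, chi_2> = (1/3)[1*(6)*conj(1) + 1*(3 + 2*exp(-2*I*pi/3) + exp(2*I*pi/3))*conj(exp(-2*I*pi/3)) + 1*(3 + exp(-2*I*pi/3) + 2*exp(2*I*pi/3))*conj(exp(2*I*pi/3))]
      = (1/3)[(6) + (2 + exp(-2*I*pi/3) + 3*exp(2*I*pi/3)) + (2 + 3*exp(-2*I*pi/3) + exp(2*I*pi/3))] = 6/3 = 2
(Exp terms are combined using exp(i*s)*conj(exp(i*t)) = exp(i*(s-t)), and sums of them are collapsed using the identity that for every m > 1 the m distinct m-th roots of unity sum to 0, e.g. 1 + exp(2*I*pi/3) + exp(-2*I*pi/3) = 0.)
Dimension check: dim(rho) = sum (mult * dim) = 3*1 + 1*1 + 2*1 = 6 = chi_rho(e) = 6.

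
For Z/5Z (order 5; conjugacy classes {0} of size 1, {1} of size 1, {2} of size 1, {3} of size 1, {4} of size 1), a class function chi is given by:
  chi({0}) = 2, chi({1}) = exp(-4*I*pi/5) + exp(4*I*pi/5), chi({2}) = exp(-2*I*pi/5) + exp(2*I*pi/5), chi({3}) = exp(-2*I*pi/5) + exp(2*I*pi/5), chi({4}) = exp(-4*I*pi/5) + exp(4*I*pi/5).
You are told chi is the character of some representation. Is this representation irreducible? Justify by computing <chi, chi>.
Not irreducible (reducible): <chi, chi> = 2 > 1.

Argument: <chi, chi> = (1/|G|) sum_C |C| * |chi(C)|^2 = (1/5)[1*|2|^2 + 1*|exp(-4*I*pi/5) + exp(4*I*pi/5)|^2 + 1*|exp(-2*I*pi/5) + exp(2*I*pi/5)|^2 + 1*|exp(-2*I*pi/5) + exp(2*I*pi/5)|^2 + 1*|exp(-4*I*pi/5) + exp(4*I*pi/5)|^2]
  = (1/5)[(4) + (2 + exp(-2*I*pi/5) + exp(2*I*pi/5)) + (2 + exp(-4*I*pi/5) + exp(4*I*pi/5)) + (2 + exp(-4*I*pi/5) + exp(4*I*pi/5)) + (2 + exp(-2*I*pi/5) + exp(2*I*pi/5))] = 10/5 = 2.
(Exp terms are combined using exp(i*s)*conj(exp(i*t)) = exp(i*(s-t)), and sums of them are collapsed using the identity that for every m > 1 the m distinct m-th roots of unity sum to 0, e.g. 1 + exp(2*I*pi/3) + exp(-2*I*pi/3) = 0.)
A character is irreducible iff <chi, chi> = 1, so this representation is reducible.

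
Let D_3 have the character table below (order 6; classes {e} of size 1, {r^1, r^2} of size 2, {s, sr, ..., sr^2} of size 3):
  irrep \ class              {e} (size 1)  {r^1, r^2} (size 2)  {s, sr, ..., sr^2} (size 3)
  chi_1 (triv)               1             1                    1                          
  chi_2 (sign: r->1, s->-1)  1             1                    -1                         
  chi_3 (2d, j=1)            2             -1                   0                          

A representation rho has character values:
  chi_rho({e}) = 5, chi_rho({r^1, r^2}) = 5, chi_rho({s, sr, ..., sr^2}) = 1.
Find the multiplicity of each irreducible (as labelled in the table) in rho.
Multiplicities: chi_1: 3, chi_2: 2, chi_3: 0.

Why: Use <chi_rho, chi> = (1/|G|) sum_C |C| * chi_rho(C) * conj(chi(C)) with |G| = 6 for each irreducible chi in the table:
  <chi_rho, chi_1> = (1/6)[1*(5)*conj(1) + 2*(5)*conj(1) + 3*(1)*conj(1)]
      = (1/6)[(5) + (10) + (3)] = 18/6 = 3
  <chi_rho, chi_2> = (1/6)[1*(5)*conj(1) + 2*(5)*conj(1) + 3*(1)*conj(-1)]
      = (1/6)[(5) + (10) + (-3)] = 12/6 = 2
  <chi_rho, chi_3> = (1/6)[1*(5)*conj(2) + 2*(5)*conj(-1) + 3*(1)*conj(0)]
      = (1/6)[(10) + (-10) + (0)] = 0/6 = 0
Dimension check: dim(rho) = sum (mult * dim) = 3*1 + 2*1 + 0*2 = 5 = chi_rho(e) = 5.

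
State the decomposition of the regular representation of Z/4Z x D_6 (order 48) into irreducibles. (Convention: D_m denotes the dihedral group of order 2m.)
Each irreducible V_i of dimension d_i appears with multiplicity d_i, i.e. rho_reg = (direct sum over all irreducibles V_i) d_i V_i. The irreducible dimensions for Z/4Z x D_6 are 1, 1, 1, 1, 1, 1, 1, 1, 1, 1, 1, 1, 1, 1, 1, 1, 2, 2, 2, 2, 2, 2, 2, 2: 16 irreducibles of dimension 1, each with multiplicity 1; 8 irreducibles of dimension 2, each with multiplicity 2. Total dimension 16*1*1 + 8*2*2 = 48 = |G|.

Reasoning: General theorem: in the regular representation of a finite group G, each irreducible appears with multiplicity equal to its dimension. Check: dim(rho_reg) = sum d_i^2 = 1 + 1 + 1 + 1 + 1 + 1 + 1 + 1 + 1 + 1 + 1 + 1 + 1 + 1 + 1 + 1 + 4 + 4 + 4 + 4 + 4 + 4 + 4 + 4 = 48 = |G|.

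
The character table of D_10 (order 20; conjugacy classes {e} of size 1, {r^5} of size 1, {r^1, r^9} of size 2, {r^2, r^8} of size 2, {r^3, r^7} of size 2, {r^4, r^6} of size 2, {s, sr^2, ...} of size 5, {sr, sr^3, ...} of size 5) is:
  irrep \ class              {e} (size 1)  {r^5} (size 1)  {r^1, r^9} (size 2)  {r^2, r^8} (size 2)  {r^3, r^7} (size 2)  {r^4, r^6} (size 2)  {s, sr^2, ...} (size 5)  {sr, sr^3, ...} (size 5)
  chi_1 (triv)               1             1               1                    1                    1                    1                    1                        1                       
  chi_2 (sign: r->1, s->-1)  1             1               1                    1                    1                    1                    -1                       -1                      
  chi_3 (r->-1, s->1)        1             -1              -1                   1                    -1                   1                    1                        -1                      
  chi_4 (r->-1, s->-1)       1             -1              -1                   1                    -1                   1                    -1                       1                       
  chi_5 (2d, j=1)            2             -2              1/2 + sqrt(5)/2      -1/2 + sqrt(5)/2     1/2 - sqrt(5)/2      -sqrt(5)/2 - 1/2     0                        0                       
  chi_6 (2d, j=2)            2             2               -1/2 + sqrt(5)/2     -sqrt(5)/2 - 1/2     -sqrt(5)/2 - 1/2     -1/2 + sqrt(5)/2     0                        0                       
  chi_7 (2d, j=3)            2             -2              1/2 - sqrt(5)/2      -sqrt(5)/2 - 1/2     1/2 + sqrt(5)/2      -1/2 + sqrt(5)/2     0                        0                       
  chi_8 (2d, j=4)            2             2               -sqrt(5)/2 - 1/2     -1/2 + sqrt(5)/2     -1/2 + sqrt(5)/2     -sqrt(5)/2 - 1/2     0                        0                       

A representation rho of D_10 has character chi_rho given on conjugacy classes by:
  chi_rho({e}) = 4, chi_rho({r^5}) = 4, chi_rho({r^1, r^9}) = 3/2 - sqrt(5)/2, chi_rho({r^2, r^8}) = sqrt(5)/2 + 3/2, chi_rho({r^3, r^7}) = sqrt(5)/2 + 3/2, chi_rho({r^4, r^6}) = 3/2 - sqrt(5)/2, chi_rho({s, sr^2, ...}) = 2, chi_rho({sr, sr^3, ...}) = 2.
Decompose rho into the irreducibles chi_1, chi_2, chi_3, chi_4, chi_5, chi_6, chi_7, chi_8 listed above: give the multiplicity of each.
Multiplicities: chi_1: 2, chi_2: 0, chi_3: 0, chi_4: 0, chi_5: 0, chi_6: 0, chi_7: 0, chi_8: 1.

Argument: Use <chi_rho, chi> = (1/|G|) sum_C |C| * chi_rho(C) * conj(chi(C)) with |G| = 20 for each irreducible chi in the table:
  <chi_rho, chi_1> = (1/20)[1*(4)*conj(1) + 1*(4)*conj(1) + 2*(3/2 - sqrt(5)/2)*conj(1) + 2*(sqrt(5)/2 + 3/2)*conj(1) + 2*(sqrt(5)/2 + 3/2)*conj(1) + 2*(3/2 - sqrt(5)/2)*conj(1) + 5*(2)*conj(1) + 5*(2)*conj(1)]
      = (1/20)[(4) + (4) + (3 - sqrt(5)) + (sqrt(5) + 3) + (sqrt(5) + 3) + (3 - sqrt(5)) + (10) + (10)] = 40/20 = 2
  <chi_rho, chi_2> = (1/20)[1*(4)*conj(1) + 1*(4)*conj(1) + 2*(3/2 - sqrt(5)/2)*conj(1) + 2*(sqrt(5)/2 + 3/2)*conj(1) + 2*(sqrt(5)/2 + 3/2)*conj(1) + 2*(3/2 - sqrt(5)/2)*conj(1) + 5*(2)*conj(-1) + 5*(2)*conj(-1)]
      = (1/20)[(4) + (4) + (3 - sqrt(5)) + (sqrt(5) + 3) + (sqrt(5) + 3) + (3 - sqrt(5)) + (-10) + (-10)] = 0/20 = 0
  <chi_rho, chi_3> = (1/20)[1*(4)*conj(1) + 1*(4)*conj(-1) + 2*(3/2 - sqrt(5)/2)*conj(-1) + 2*(sqrt(5)/2 + 3/2)*conj(1) + 2*(sqrt(5)/2 + 3/2)*conj(-1) + 2*(3/2 - sqrt(5)/2)*conj(1) + 5*(2)*conj(1) + 5*(2)*conj(-1)]
      = (1/20)[(4) + (-4) + (-3 + sqrt(5)) + (sqrt(5) + 3) + (-3 - sqrt(5)) + (3 - sqrt(5)) + (10) + (-10)] = 0/20 = 0
  <chi_rho, chi_4> = (1/20)[1*(4)*conj(1) + 1*(4)*conj(-1) + 2*(3/2 - sqrt(5)/2)*conj(-1) + 2*(sqrt(5)/2 + 3/2)*conj(1) + 2*(sqrt(5)/2 + 3/2)*conj(-1) + 2*(3/2 - sqrt(5)/2)*conj(1) + 5*(2)*conj(-1) + 5*(2)*conj(1)]
      = (1/20)[(4) + (-4) + (-3 + sqrt(5)) + (sqrt(5) + 3) + (-3 - sqrt(5)) + (3 - sqrt(5)) + (-10) + (10)] = 0/20 = 0
  <chi_rho, chi_5> = (1/20)[1*(4)*conj(2) + 1*(4)*conj(-2) + 2*(3/2 - sqrt(5)/2)*conj(1/2 + sqrt(5)/2) + 2*(sqrt(5)/2 + 3/2)*conj(-1/2 + sqrt(5)/2) + 2*(sqrt(5)/2 + 3/2)*conj(1/2 - sqrt(5)/2) + 2*(3/2 - sqrt(5)/2)*conj(-sqrt(5)/2 - 1/2) + 5*(2)*conj(0) + 5*(2)*conj(0)]
      = (1/20)[(8) + (-8) + (-1 + sqrt(5)) + (1 + sqrt(5)) + (-sqrt(5) - 1) + (1 - sqrt(5)) + (0) + (0)] = 0/20 = 0
  <chi_rho, chi_6> = (1/20)[1*(4)*conj(2) + 1*(4)*conj(2) + 2*(3/2 - sqrt(5)/2)*conj(-1/2 + sqrt(5)/2) + 2*(sqrt(5)/2 + 3/2)*conj(-sqrt(5)/2 - 1/2) + 2*(sqrt(5)/2 + 3/2)*conj(-sqrt(5)/2 - 1/2) + 2*(3/2 - sqrt(5)/2)*conj(-1/2 + sqrt(5)/2) + 5*(2)*conj(0) + 5*(2)*conj(0)]
      = (1/20)[(8) + (8) + (-4 + 2*sqrt(5)) + (-2*sqrt(5) - 4) + (-2*sqrt(5) - 4) + (-4 + 2*sqrt(5)) + (0) + (0)] = 0/20 = 0
  <chi_rho, chi_7> = (1/20)[1*(4)*conj(2) + 1*(4)*conj(-2) + 2*(3/2 - sqrt(5)/2)*conj(1/2 - sqrt(5)/2) + 2*(sqrt(5)/2 + 3/2)*conj(-sqrt(5)/2 - 1/2) + 2*(sqrt(5)/2 + 3/2)*conj(1/2 + sqrt(5)/2) + 2*(3/2 - sqrt(5)/2)*conj(-1/2 + sqrt(5)/2) + 5*(2)*conj(0) + 5*(2)*conj(0)]
      = (1/20)[(8) + (-8) + (4 - 2*sqrt(5)) + (-2*sqrt(5) - 4) + (4 + 2*sqrt(5)) + (-4 + 2*sqrt(5)) + (0) + (0)] = 0/20 = 0
  <chi_rho, chi_8> = (1/20)[1*(4)*conj(2) + 1*(4)*conj(2) + 2*(3/2 - sqrt(5)/2)*conj(-sqrt(5)/2 - 1/2) + 2*(sqrt(5)/2 + 3/2)*conj(-1/2 + sqrt(5)/2) + 2*(sqrt(5)/2 + 3/2)*conj(-1/2 + sqrt(5)/2) + 2*(3/2 - sqrt(5)/2)*conj(-sqrt(5)/2 - 1/2) + 5*(2)*conj(0) + 5*(2)*conj(0)]
      = (1/20)[(8) + (8) + (1 - sqrt(5)) + (1 + sqrt(5)) + (1 + sqrt(5)) + (1 - sqrt(5)) + (0) + (0)] = 20/20 = 1
Dimension check: dim(rho) = sum (mult * dim) = 2*1 + 0*1 + 0*1 + 0*1 + 0*2 + 0*2 + 0*2 + 1*2 = 4 = chi_rho(e) = 4.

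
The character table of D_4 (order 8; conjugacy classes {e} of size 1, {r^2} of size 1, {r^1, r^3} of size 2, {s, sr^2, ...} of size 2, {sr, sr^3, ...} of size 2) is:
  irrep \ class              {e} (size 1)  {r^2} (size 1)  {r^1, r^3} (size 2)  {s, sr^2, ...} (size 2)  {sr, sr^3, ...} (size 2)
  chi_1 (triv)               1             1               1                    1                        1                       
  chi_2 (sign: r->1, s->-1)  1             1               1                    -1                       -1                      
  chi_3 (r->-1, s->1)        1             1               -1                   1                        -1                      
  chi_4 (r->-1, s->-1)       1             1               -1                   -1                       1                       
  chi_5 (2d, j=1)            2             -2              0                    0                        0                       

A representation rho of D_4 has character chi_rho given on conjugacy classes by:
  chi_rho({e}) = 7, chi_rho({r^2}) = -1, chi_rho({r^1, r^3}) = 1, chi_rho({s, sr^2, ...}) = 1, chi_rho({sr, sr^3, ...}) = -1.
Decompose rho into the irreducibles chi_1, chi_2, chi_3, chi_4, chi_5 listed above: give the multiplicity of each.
Multiplicities: chi_1: 1, chi_2: 1, chi_3: 1, chi_4: 0, chi_5: 2.

Derivation: Use <chi_rho, chi> = (1/|G|) sum_C |C| * chi_rho(C) * conj(chi(C)) with |G| = 8 for each irreducible chi in the table:
  <chi_rho, chi_1> = (1/8)[1*(7)*conj(1) + 1*(-1)*conj(1) + 2*(1)*conj(1) + 2*(1)*conj(1) + 2*(-1)*conj(1)]
      = (1/8)[(7) + (-1) + (2) + (2) + (-2)] = 8/8 = 1
  <chi_rho, chi_2> = (1/8)[1*(7)*conj(1) + 1*(-1)*conj(1) + 2*(1)*conj(1) + 2*(1)*conj(-1) + 2*(-1)*conj(-1)]
      = (1/8)[(7) + (-1) + (2) + (-2) + (2)] = 8/8 = 1
  <chi_rho, chi_3> = (1/8)[1*(7)*conj(1) + 1*(-1)*conj(1) + 2*(1)*conj(-1) + 2*(1)*conj(1) + 2*(-1)*conj(-1)]
      = (1/8)[(7) + (-1) + (-2) + (2) + (2)] = 8/8 = 1
  <chi_rho, chi_4> = (1/8)[1*(7)*conj(1) + 1*(-1)*conj(1) + 2*(1)*conj(-1) + 2*(1)*conj(-1) + 2*(-1)*conj(1)]
      = (1/8)[(7) + (-1) + (-2) + (-2) + (-2)] = 0/8 = 0
  <chi_rho, chi_5> = (1/8)[1*(7)*conj(2) + 1*(-1)*conj(-2) + 2*(1)*conj(0) + 2*(1)*conj(0) + 2*(-1)*conj(0)]
      = (1/8)[(14) + (2) + (0) + (0) + (0)] = 16/8 = 2
Dimension check: dim(rho) = sum (mult * dim) = 1*1 + 1*1 + 1*1 + 0*1 + 2*2 = 7 = chi_rho(e) = 7.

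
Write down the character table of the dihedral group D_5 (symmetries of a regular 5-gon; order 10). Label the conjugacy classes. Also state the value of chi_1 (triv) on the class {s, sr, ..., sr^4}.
Conjugacy classes: {e} of size 1, {r^1, r^4} of size 2, {r^2, r^3} of size 2, {s, sr, ..., sr^4} of size 5.
Character table:
  irrep \ class              {e} (size 1)  {r^1, r^4} (size 2)  {r^2, r^3} (size 2)  {s, sr, ..., sr^4} (size 5)
  chi_1 (triv)               1             1                    1                    1                          
  chi_2 (sign: r->1, s->-1)  1             1                    1                    -1                         
  chi_3 (2d, j=1)            2             -1/2 + sqrt(5)/2     -sqrt(5)/2 - 1/2     0                          
  chi_4 (2d, j=2)            2             -sqrt(5)/2 - 1/2     -1/2 + sqrt(5)/2     0                          

Spot check: chi_1 (triv) on {s, sr, ..., sr^4} = 1.

Reasoning: D_5 has order 2*5 = 10 with 4 conjugacy classes, hence 4 irreducibles. Sum of squared dims 1 + 1 + 4 + 4 = 10 = |G|. Linear characters come from the abelianisation; the 2-dimensional irreps have character r^k -> 2*cos(2*pi*j*k/5), reflections -> 0.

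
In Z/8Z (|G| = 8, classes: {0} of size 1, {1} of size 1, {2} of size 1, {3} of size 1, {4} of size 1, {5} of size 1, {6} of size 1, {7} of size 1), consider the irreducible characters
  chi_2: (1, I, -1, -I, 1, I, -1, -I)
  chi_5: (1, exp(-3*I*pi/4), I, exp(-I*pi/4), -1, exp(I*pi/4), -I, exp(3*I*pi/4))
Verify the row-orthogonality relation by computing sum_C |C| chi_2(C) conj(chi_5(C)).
Sum = 0; so <chi_2, chi_5> = 0 (distinct irreducibles are orthogonal).

Derivation: Compute term by term over conjugacy classes (|C| * chi_2(C) * conj(chi_5(C))):
  1*(1)*conj(1) + 1*(I)*conj(exp(-3*I*pi/4)) + 1*(-1)*conj(I) + 1*(-I)*conj(exp(-I*pi/4)) + 1*(1)*conj(-1) + 1*(I)*conj(exp(I*pi/4)) + 1*(-1)*conj(-I) + 1*(-I)*conj(exp(3*I*pi/4))
  = (1) + (exp(-3*I*pi/4)) + (I) + (-exp(3*I*pi/4)) + (-1) + (exp(I*pi/4)) + (-I) + (-exp(-I*pi/4))
  = 0.
(Exp terms are combined using exp(i*s)*conj(exp(i*t)) = exp(i*(s-t)), and sums of them are collapsed using the identity that for every m > 1 the m distinct m-th roots of unity sum to 0, e.g. 1 + exp(2*I*pi/3) + exp(-2*I*pi/3) = 0.)
Dividing by |G| = 8 gives 0/8 = 0, matching the row-orthogonality relation <chi_2, chi_5> = [chi_2 = chi_5].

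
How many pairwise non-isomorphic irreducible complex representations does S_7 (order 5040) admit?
15

Solution. The number of irreducible complex representations of a finite group equals its number of conjugacy classes. Conjugacy classes in S_7 correspond to cycle types, i.e. partitions of 7; there are p(7) = 15 of them, so S_7 (order 5040) has exactly 15 irreducible complex representations.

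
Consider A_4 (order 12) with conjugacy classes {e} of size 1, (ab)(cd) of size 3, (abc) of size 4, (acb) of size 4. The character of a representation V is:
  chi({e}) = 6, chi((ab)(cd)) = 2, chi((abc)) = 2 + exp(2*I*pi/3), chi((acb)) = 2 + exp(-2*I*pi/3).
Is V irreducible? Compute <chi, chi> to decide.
Not irreducible (reducible): <chi, chi> = 6 > 1.

Why: <chi, chi> = (1/|G|) sum_C |C| * |chi(C)|^2 = (1/12)[1*|6|^2 + 3*|2|^2 + 4*|2 + exp(2*I*pi/3)|^2 + 4*|2 + exp(-2*I*pi/3)|^2]
  = (1/12)[(36) + (12) + (12) + (12)] = 72/12 = 6.
(Exp terms are combined using exp(i*s)*conj(exp(i*t)) = exp(i*(s-t)), and sums of them are collapsed using the identity that for every m > 1 the m distinct m-th roots of unity sum to 0, e.g. 1 + exp(2*I*pi/3) + exp(-2*I*pi/3) = 0.)
A character is irreducible iff <chi, chi> = 1, so this representation is reducible.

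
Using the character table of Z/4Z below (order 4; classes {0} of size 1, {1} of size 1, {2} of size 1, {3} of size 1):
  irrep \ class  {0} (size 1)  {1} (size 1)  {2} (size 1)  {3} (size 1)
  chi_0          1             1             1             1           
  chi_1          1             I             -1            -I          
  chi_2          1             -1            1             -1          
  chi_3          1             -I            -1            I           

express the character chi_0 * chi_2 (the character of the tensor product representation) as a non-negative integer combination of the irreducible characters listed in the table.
chi_0 tensor chi_2 = chi_2 (all other irreducibles have multiplicity 0).

Reasoning: The character of a tensor product is the pointwise product (chi_0 * chi_2)(C) = chi_0(C) * chi_2(C):
  {0}: (1)*(1), {1}: (1)*(-1), {2}: (1)*(1), {3}: (1)*(-1)
so (chi_0 * chi_2) takes values
  {0} -> 1, {1} -> -1, {2} -> 1, {3} -> -1.
Now take the inner product of this character with each irreducible chi from the table, <chi_0*chi_2, chi> = (1/4) sum_C |C| (chi_0*chi_2)(C) conj(chi(C)):
  <chi_0*chi_2, chi_0> = (1/4)[1*(1)*conj(1) + 1*(-1)*conj(1) + 1*(1)*conj(1) + 1*(-1)*conj(1)]
      = (1/4)[(1) + (-1) + (1) + (-1)] = 0/4 = 0
  <chi_0*chi_2, chi_1> = (1/4)[1*(1)*conj(1) + 1*(-1)*conj(I) + 1*(1)*conj(-1) + 1*(-1)*conj(-I)]
      = (1/4)[(1) + (I) + (-1) + (-I)] = 0/4 = 0
  <chi_0*chi_2, chi_2> = (1/4)[1*(1)*conj(1) + 1*(-1)*conj(-1) + 1*(1)*conj(1) + 1*(-1)*conj(-1)]
      = (1/4)[(1) + (1) + (1) + (1)] = 4/4 = 1
  <chi_0*chi_2, chi_3> = (1/4)[1*(1)*conj(1) + 1*(-1)*conj(-I) + 1*(1)*conj(-1) + 1*(-1)*conj(I)]
      = (1/4)[(1) + (-I) + (-1) + (I)] = 0/4 = 0
(Exp terms are combined using exp(i*s)*conj(exp(i*t)) = exp(i*(s-t)), and sums of them are collapsed using the identity that for every m > 1 the m distinct m-th roots of unity sum to 0, e.g. 1 + exp(2*I*pi/3) + exp(-2*I*pi/3) = 0.)
Hence the multiplicities are chi_2: 1. Dimension check: dim(chi_0)*dim(chi_2) = 1*1 = 1 and sum (mult * dim) = 1*1 = 1.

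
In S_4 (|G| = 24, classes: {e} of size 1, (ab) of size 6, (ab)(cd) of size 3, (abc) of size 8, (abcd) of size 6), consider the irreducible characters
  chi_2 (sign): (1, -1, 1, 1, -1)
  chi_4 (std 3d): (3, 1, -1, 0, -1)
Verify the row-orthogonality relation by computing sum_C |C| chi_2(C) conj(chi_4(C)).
Sum = 0; so <chi_2, chi_4> = 0 (distinct irreducibles are orthogonal).

Reasoning: Compute term by term over conjugacy classes (|C| * chi_2(C) * conj(chi_4(C))):
  1*(1)*conj(3) + 6*(-1)*conj(1) + 3*(1)*conj(-1) + 8*(1)*conj(0) + 6*(-1)*conj(-1)
  = (3) + (-6) + (-3) + (0) + (6)
  = 0.
Dividing by |G| = 24 gives 0/24 = 0, matching the row-orthogonality relation <chi_2, chi_4> = [chi_2 = chi_4].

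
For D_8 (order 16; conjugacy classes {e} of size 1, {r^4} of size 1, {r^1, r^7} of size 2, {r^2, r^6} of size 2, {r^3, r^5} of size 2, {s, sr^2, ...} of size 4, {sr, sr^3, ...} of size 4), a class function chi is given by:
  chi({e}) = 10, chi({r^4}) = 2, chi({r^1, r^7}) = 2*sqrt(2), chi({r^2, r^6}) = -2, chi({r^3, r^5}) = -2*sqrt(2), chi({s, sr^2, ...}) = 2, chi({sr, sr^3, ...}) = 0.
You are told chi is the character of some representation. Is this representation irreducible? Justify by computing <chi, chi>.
Not irreducible (reducible): <chi, chi> = 10 > 1.

Derivation: <chi, chi> = (1/|G|) sum_C |C| * |chi(C)|^2 = (1/16)[1*|10|^2 + 1*|2|^2 + 2*|2*sqrt(2)|^2 + 2*|-2|^2 + 2*|-2*sqrt(2)|^2 + 4*|2|^2 + 4*|0|^2]
  = (1/16)[(100) + (4) + (16) + (8) + (16) + (16) + (0)] = 160/16 = 10.
A character is irreducible iff <chi, chi> = 1, so this representation is reducible.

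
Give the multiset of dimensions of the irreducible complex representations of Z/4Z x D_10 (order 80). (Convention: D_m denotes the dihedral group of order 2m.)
Dimensions: 1, 1, 1, 1, 1, 1, 1, 1, 1, 1, 1, 1, 1, 1, 1, 1, 2, 2, 2, 2, 2, 2, 2, 2, 2, 2, 2, 2, 2, 2, 2, 2

Working: There are 32 irreducibles (= number of conjugacy classes). Their dimensions d_i satisfy sum d_i^2 = |G| = 80: 1 + 1 + 1 + 1 + 1 + 1 + 1 + 1 + 1 + 1 + 1 + 1 + 1 + 1 + 1 + 1 + 4 + 4 + 4 + 4 + 4 + 4 + 4 + 4 + 4 + 4 + 4 + 4 + 4 + 4 + 4 + 4 = 80. (For the product with Z/4Z: each of the 4 1-dim characters of Z/4Z tensors with each irrep of D_10, giving 4 copies of each D_10-dimension.)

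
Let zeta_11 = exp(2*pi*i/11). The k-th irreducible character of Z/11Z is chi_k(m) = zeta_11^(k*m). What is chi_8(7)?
chi_8(7) = zeta_11^56 = exp(2*I*pi/11)

Details: chi_8(7) = zeta_11^(8*7) = zeta_11^56. Since zeta_11^11 = 1, this equals zeta_11^1 = exp(2*pi*i*1/11) = exp(2*I*pi/11).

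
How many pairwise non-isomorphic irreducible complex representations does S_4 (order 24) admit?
5

Justification: The number of irreducible complex representations of a finite group equals its number of conjugacy classes. Conjugacy classes in S_4 correspond to cycle types, i.e. partitions of 4; there are p(4) = 5 of them, so S_4 (order 24) has exactly 5 irreducible complex representations.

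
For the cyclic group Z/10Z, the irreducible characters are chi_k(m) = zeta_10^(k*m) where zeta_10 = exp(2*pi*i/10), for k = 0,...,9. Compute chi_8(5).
chi_8(5) = zeta_10^40 = 1

Proof sketch: chi_8(5) = zeta_10^(8*5) = zeta_10^40. Since zeta_10^10 = 1, this equals zeta_10^0 = exp(2*pi*i*0/10) = 1.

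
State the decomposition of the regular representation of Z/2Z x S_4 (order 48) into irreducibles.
Each irreducible V_i of dimension d_i appears with multiplicity d_i, i.e. rho_reg = (direct sum over all irreducibles V_i) d_i V_i. The irreducible dimensions for Z/2Z x S_4 are 1, 1, 1, 1, 2, 2, 3, 3, 3, 3: 4 irreducibles of dimension 1, each with multiplicity 1; 2 irreducibles of dimension 2, each with multiplicity 2; 4 irreducibles of dimension 3, each with multiplicity 3. Total dimension 4*1*1 + 2*2*2 + 4*3*3 = 48 = |G|.

General theorem: in the regular representation of a finite group G, each irreducible appears with multiplicity equal to its dimension. Check: dim(rho_reg) = sum d_i^2 = 1 + 1 + 1 + 1 + 4 + 4 + 9 + 9 + 9 + 9 = 48 = |G|.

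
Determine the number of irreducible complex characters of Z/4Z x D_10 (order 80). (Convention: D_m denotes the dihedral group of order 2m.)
32

Working: The number of irreducible complex representations of a finite group equals its number of conjugacy classes. For a direct product, #classes(G x H) = #classes(G) * #classes(H). Z/4Z has 4 classes (abelian), D_10 has 8 classes, so 4 * 8 = 32, so Z/4Z x D_10 (order 80) has exactly 32 irreducible complex representations.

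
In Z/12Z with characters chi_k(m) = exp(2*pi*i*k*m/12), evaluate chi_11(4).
chi_11(4) = zeta_12^44 = exp(-2*I*pi/3)

Proof sketch: chi_11(4) = zeta_12^(11*4) = zeta_12^44. Since zeta_12^12 = 1, this equals zeta_12^8 = exp(2*pi*i*8/12) = exp(-2*I*pi/3).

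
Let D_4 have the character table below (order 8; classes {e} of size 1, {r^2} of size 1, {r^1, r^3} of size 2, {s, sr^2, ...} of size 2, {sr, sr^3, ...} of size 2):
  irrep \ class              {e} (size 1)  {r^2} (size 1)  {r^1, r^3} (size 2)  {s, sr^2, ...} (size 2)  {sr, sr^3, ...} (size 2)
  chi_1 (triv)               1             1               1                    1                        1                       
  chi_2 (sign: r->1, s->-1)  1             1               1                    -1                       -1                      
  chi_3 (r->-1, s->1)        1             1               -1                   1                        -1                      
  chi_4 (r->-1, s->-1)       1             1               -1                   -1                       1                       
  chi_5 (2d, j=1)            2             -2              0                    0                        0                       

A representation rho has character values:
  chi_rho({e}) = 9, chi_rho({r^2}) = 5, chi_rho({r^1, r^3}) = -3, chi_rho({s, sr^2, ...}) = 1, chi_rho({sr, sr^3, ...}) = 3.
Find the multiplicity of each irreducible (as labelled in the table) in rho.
Multiplicities: chi_1: 2, chi_2: 0, chi_3: 2, chi_4: 3, chi_5: 1.

Use <chi_rho, chi> = (1/|G|) sum_C |C| * chi_rho(C) * conj(chi(C)) with |G| = 8 for each irreducible chi in the table:
  <chi_rho, chi_1> = (1/8)[1*(9)*conj(1) + 1*(5)*conj(1) + 2*(-3)*conj(1) + 2*(1)*conj(1) + 2*(3)*conj(1)]
      = (1/8)[(9) + (5) + (-6) + (2) + (6)] = 16/8 = 2
  <chi_rho, chi_2> = (1/8)[1*(9)*conj(1) + 1*(5)*conj(1) + 2*(-3)*conj(1) + 2*(1)*conj(-1) + 2*(3)*conj(-1)]
      = (1/8)[(9) + (5) + (-6) + (-2) + (-6)] = 0/8 = 0
  <chi_rho, chi_3> = (1/8)[1*(9)*conj(1) + 1*(5)*conj(1) + 2*(-3)*conj(-1) + 2*(1)*conj(1) + 2*(3)*conj(-1)]
      = (1/8)[(9) + (5) + (6) + (2) + (-6)] = 16/8 = 2
  <chi_rho, chi_4> = (1/8)[1*(9)*conj(1) + 1*(5)*conj(1) + 2*(-3)*conj(-1) + 2*(1)*conj(-1) + 2*(3)*conj(1)]
      = (1/8)[(9) + (5) + (6) + (-2) + (6)] = 24/8 = 3
  <chi_rho, chi_5> = (1/8)[1*(9)*conj(2) + 1*(5)*conj(-2) + 2*(-3)*conj(0) + 2*(1)*conj(0) + 2*(3)*conj(0)]
      = (1/8)[(18) + (-10) + (0) + (0) + (0)] = 8/8 = 1
Dimension check: dim(rho) = sum (mult * dim) = 2*1 + 0*1 + 2*1 + 3*1 + 1*2 = 9 = chi_rho(e) = 9.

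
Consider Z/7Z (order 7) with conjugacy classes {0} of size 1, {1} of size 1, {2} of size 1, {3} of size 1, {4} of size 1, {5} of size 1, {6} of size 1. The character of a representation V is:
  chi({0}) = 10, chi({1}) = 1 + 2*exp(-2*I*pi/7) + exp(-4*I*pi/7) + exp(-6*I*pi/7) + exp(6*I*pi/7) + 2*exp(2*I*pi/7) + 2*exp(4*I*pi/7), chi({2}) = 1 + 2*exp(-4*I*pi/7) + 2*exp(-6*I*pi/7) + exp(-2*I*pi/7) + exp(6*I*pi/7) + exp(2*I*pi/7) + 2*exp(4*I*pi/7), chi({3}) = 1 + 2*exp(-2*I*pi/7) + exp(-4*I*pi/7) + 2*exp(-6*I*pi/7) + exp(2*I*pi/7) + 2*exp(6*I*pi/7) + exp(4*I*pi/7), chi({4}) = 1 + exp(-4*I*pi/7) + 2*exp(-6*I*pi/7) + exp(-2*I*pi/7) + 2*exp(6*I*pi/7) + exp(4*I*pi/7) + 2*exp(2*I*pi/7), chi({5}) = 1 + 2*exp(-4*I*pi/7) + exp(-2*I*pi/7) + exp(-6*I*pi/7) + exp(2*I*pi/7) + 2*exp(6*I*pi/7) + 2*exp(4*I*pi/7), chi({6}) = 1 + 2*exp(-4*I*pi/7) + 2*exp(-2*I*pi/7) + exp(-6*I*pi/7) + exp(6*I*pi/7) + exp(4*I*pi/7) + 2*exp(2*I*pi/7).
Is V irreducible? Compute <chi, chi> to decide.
Not irreducible (reducible): <chi, chi> = 16 > 1.

Justification: <chi, chi> = (1/|G|) sum_C |C| * |chi(C)|^2 = (1/7)[1*|10|^2 + 1*|1 + 2*exp(-2*I*pi/7) + exp(-4*I*pi/7) + exp(-6*I*pi/7) + exp(6*I*pi/7) + 2*exp(2*I*pi/7) + 2*exp(4*I*pi/7)|^2 + 1*|1 + 2*exp(-4*I*pi/7) + 2*exp(-6*I*pi/7) + exp(-2*I*pi/7) + exp(6*I*pi/7) + exp(2*I*pi/7) + 2*exp(4*I*pi/7)|^2 + 1*|1 + 2*exp(-2*I*pi/7) + exp(-4*I*pi/7) + 2*exp(-6*I*pi/7) + exp(2*I*pi/7) + 2*exp(6*I*pi/7) + exp(4*I*pi/7)|^2 + 1*|1 + exp(-4*I*pi/7) + 2*exp(-6*I*pi/7) + exp(-2*I*pi/7) + 2*exp(6*I*pi/7) + exp(4*I*pi/7) + 2*exp(2*I*pi/7)|^2 + 1*|1 + 2*exp(-4*I*pi/7) + exp(-2*I*pi/7) + exp(-6*I*pi/7) + exp(2*I*pi/7) + 2*exp(6*I*pi/7) + 2*exp(4*I*pi/7)|^2 + 1*|1 + 2*exp(-4*I*pi/7) + 2*exp(-2*I*pi/7) + exp(-6*I*pi/7) + exp(6*I*pi/7) + exp(4*I*pi/7) + 2*exp(2*I*pi/7)|^2]
  = (1/7)[(100) + (2) + (2) + (2) + (2) + (2) + (2)] = 112/7 = 16.
(Exp terms are combined using exp(i*s)*conj(exp(i*t)) = exp(i*(s-t)), and sums of them are collapsed using the identity that for every m > 1 the m distinct m-th roots of unity sum to 0, e.g. 1 + exp(2*I*pi/3) + exp(-2*I*pi/3) = 0.)
A character is irreducible iff <chi, chi> = 1, so this representation is reducible.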